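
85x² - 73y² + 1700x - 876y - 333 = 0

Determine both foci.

Group: 85(x² + 20x) -73(y² + 12y) = 333
Complete the square in x and y: 85(x + 10)² -73(y + 6)² = 333 + 8500 - 2628 = 6205
Dividing both sides by 6205: (x + 10)²/73 - (y + 6)²/85 = 1
Hyperbola, center (-10, -6), transverse axis horizontal; a² = 73, b² = 85.
c² = a² + b² = 73 + 85 = 158, so c = √158.
Foci lie on the horizontal axis through the center: (h ± c, k).

(-10 - √158, -6) and (-10 + √158, -6)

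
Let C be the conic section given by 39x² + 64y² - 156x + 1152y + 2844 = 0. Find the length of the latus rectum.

39/4

Collect terms: 39(x² - 4x) + 64(y² + 18y) = -2844
Complete the square in x and y: 39(x - 2)² + 64(y + 9)² = -2844 + 156 + 5184 = 2496
Divide by 2496: (x - 2)²/64 + (y + 9)²/39 = 1
Ellipse, center (2, -9), major axis horizontal; a² = 64, b² = 39.
Latus rectum length = 2b²/a = 2·39/8 = 39/4.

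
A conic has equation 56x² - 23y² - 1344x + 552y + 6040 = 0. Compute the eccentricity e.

Rearranging, 56(x² - 24x) -23(y² - 24y) = -6040.
Complete the square in x and y: 56(x - 12)² -23(y - 12)² = -6040 + 8064 - 3312 = -1288
Dividing both sides by -1288: (y - 12)²/56 - (x - 12)²/23 = 1
Hyperbola, center (12, 12), transverse axis vertical; a² = 56, b² = 23.
c² = a² + b² = 79, so c = √79.
e = c/a = √79/2√14 = √1106/28.

e = √1106/28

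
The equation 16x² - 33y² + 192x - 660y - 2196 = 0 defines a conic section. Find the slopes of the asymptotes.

16(x² + 12x) -33(y² + 20y) = 2196
Complete the square in x and y: 16(x + 6)² -33(y + 10)² = 2196 + 576 - 3300 = -528
Divide by -528: (y + 10)²/16 - (x + 6)²/33 = 1
Hyperbola, center (-6, -10), transverse axis vertical; a² = 16, b² = 33.
For a vertical hyperbola the asymptotes have slope ±a/b.
Here that is ±4/√33 = ±4√33/33.

4√33/33 and -4√33/33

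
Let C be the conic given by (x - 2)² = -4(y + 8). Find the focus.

Vertex (2, -8); 4p = -4 so p = -1. Opens down.
Focus is p units from the vertex along the axis: (h, k + p).

(2, -9)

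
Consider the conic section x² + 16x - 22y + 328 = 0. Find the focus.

(-8, 35/2)

Only x is squared. Complete the square in x: (x + 8)² = 22(y - 12).
Vertex (-8, 12); 4p = 22 so p = 11/2. Opens up.
Focus is p units from the vertex along the axis: (h, k + p).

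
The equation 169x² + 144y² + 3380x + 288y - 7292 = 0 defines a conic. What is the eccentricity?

e = 5/13

Rearranging, 169(x² + 20x) + 144(y² + 2y) = 7292.
169(x + 10)² + 144(y + 1)² = 7292 + 16900 + 144 = 24336
Dividing both sides by 24336: (x + 10)²/144 + (y + 1)²/169 = 1
Ellipse, center (-10, -1), major axis vertical; a² = 169, b² = 144.
c² = a² - b² = 25, so c = 5.
e = c/a = 5/13.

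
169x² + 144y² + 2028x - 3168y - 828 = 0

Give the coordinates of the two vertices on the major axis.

Rearranging, 169(x² + 12x) + 144(y² - 22y) = 828.
169(x + 6)² + 144(y - 11)² = 828 + 6084 + 17424 = 24336
Dividing both sides by 24336: (x + 6)²/144 + (y - 11)²/169 = 1
Ellipse, center (-6, 11), major axis vertical; a² = 169, b² = 144.
a = 13. Vertices at (h, k ± a).

(-6, -2) and (-6, 24)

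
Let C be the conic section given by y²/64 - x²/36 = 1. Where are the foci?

(0, -10) and (0, 10)

Center (0, 0). The positive term is the y-term, so the transverse axis is vertical; a² = 64, b² = 36.
c² = a² + b² = 64 + 36 = 100, so c = 10.
Foci lie on the vertical axis through the center: (h, k ± c).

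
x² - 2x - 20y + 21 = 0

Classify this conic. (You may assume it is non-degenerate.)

parabola

No xy term. Coefficients of x² and y² are A = 1, C = 0.
Exactly one squared variable ⇒ parabola.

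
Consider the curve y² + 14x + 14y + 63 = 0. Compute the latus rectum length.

Only y is squared. Complete the square in y: (y + 7)² = -14(x + 1).
Vertex (-1, -7); 4p = -14 so p = -7/2. Opens left.
Latus rectum length = |4p| = 14.

14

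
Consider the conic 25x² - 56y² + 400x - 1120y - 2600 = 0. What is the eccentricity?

e = 9/5

Collect terms: 25(x² + 16x) -56(y² + 20y) = 2600
Complete the square in x and y: 25(x + 8)² -56(y + 10)² = 2600 + 1600 - 5600 = -1400
Divide through by -1400 to get (y + 10)²/25 - (x + 8)²/56 = 1.
Hyperbola, center (-8, -10), transverse axis vertical; a² = 25, b² = 56.
c² = a² + b² = 81, so c = 9.
e = c/a = 9/5.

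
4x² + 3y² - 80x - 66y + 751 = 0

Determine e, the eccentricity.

e = 1/2

Group the x- and y-terms: 4(x² - 20x) + 3(y² - 22y) = -751
Complete the square in x and y: 4(x - 10)² + 3(y - 11)² = -751 + 400 + 363 = 12
Dividing both sides by 12: (x - 10)²/3 + (y - 11)²/4 = 1
Ellipse, center (10, 11), major axis vertical; a² = 4, b² = 3.
c² = a² - b² = 1, so c = 1.
e = c/a = 1/2.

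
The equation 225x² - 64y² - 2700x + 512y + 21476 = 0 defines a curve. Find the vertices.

Group: 225(x² - 12x) -64(y² - 8y) = -21476
Completing the square gives 225(x - 6)² -64(y - 4)² = -21476 + 8100 - 1024 = -14400.
Dividing both sides by -14400: (y - 4)²/225 - (x - 6)²/64 = 1
Hyperbola, center (6, 4), transverse axis vertical; a² = 225, b² = 64.
a = 15. Vertices at (h, k ± a).

(6, -11) and (6, 19)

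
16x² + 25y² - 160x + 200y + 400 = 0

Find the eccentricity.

16(x² - 10x) + 25(y² + 8y) = -400
16(x - 5)² + 25(y + 4)² = -400 + 400 + 400 = 400
Dividing both sides by 400: (x - 5)²/25 + (y + 4)²/16 = 1
Ellipse, center (5, -4), major axis horizontal; a² = 25, b² = 16.
c² = a² - b² = 9, so c = 3.
e = c/a = 3/5.

e = 3/5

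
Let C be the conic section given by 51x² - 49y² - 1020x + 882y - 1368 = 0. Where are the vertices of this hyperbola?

(3, 9) and (17, 9)

Rearranging, 51(x² - 20x) -49(y² - 18y) = 1368.
Complete the square: 51(x - 10)² -49(y - 9)² = 1368 + 5100 - 3969 = 2499
Divide by 2499: (x - 10)²/49 - (y - 9)²/51 = 1
Hyperbola, center (10, 9), transverse axis horizontal; a² = 49, b² = 51.
a = 7. Vertices at (h ± a, k).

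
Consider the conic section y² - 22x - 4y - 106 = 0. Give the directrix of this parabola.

Only y is squared. Complete the square in y: (y - 2)² = 22(x + 5).
Vertex (-5, 2); 4p = 22 so p = 11/2. Opens right.
Directrix is the vertical line x = h − p = -5 − (11/2) = -21/2.

x = -21/2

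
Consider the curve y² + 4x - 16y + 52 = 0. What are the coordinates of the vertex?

Only y is squared. Complete the square in y: (y - 8)² = -4(x - 3).
Vertex (3, 8); 4p = -4 so p = -1. Opens left.

(3, 8)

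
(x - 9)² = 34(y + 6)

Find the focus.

Vertex (9, -6); 4p = 34 so p = 17/2. Opens up.
Focus is p units from the vertex along the axis: (h, k + p).

(9, 5/2)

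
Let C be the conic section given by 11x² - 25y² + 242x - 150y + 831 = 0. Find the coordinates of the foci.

Collect terms: 11(x² + 22x) -25(y² + 6y) = -831
Completing the square gives 11(x + 11)² -25(y + 3)² = -831 + 1331 - 225 = 275.
Divide through by 275 to get (x + 11)²/25 - (y + 3)²/11 = 1.
Hyperbola, center (-11, -3), transverse axis horizontal; a² = 25, b² = 11.
c² = a² + b² = 25 + 11 = 36, so c = 6.
Foci lie on the horizontal axis through the center: (h ± c, k).

(-17, -3) and (-5, -3)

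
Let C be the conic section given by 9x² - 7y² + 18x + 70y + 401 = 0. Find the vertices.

(-1, -4) and (-1, 14)

Collect terms: 9(x² + 2x) -7(y² - 10y) = -401
Completing the square gives 9(x + 1)² -7(y - 5)² = -401 + 9 - 175 = -567.
Divide by -567: (y - 5)²/81 - (x + 1)²/63 = 1
Hyperbola, center (-1, 5), transverse axis vertical; a² = 81, b² = 63.
a = 9. Vertices at (h, k ± a).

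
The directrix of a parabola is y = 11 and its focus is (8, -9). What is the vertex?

(8, 1)

The vertex is the midpoint between the focus and the directrix along the axis of symmetry.
Axis is vertical (directrix is horizontal). Vertex y-coordinate = (-9 + 11)/2 = 1; x-coordinate = 8.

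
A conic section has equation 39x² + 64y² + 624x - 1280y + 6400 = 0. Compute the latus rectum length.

39/4

Rearranging, 39(x² + 16x) + 64(y² - 20y) = -6400.
Complete the square: 39(x + 8)² + 64(y - 10)² = -6400 + 2496 + 6400 = 2496
Divide through by 2496 to get (x + 8)²/64 + (y - 10)²/39 = 1.
Ellipse, center (-8, 10), major axis horizontal; a² = 64, b² = 39.
Latus rectum length = 2b²/a = 2·39/8 = 39/4.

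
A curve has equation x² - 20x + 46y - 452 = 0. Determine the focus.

(10, 1/2)

Only x is squared. Complete the square in x: (x - 10)² = -46(y - 12).
Vertex (10, 12); 4p = -46 so p = -23/2. Opens down.
Focus is p units from the vertex along the axis: (h, k + p).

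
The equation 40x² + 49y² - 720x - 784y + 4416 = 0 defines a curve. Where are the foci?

Collect terms: 40(x² - 18x) + 49(y² - 16y) = -4416
Complete the square in x and y: 40(x - 9)² + 49(y - 8)² = -4416 + 3240 + 3136 = 1960
Divide by 1960: (x - 9)²/49 + (y - 8)²/40 = 1
Ellipse, center (9, 8), major axis horizontal; a² = 49, b² = 40.
c² = a² - b² = 49 - 40 = 9, so c = 3.
Foci lie on the horizontal axis through the center: (h ± c, k).

(6, 8) and (12, 8)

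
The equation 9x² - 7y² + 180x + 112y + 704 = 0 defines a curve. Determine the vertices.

(-10, 2) and (-10, 14)

Collect terms: 9(x² + 20x) -7(y² - 16y) = -704
Completing the square gives 9(x + 10)² -7(y - 8)² = -704 + 900 - 448 = -252.
Divide through by -252 to get (y - 8)²/36 - (x + 10)²/28 = 1.
Hyperbola, center (-10, 8), transverse axis vertical; a² = 36, b² = 28.
a = 6. Vertices at (h, k ± a).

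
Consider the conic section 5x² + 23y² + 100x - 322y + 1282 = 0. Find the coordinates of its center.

(-10, 7)

Group the x- and y-terms: 5(x² + 20x) + 23(y² - 14y) = -1282
5(x + 10)² + 23(y - 7)² = -1282 + 500 + 1127 = 345
Dividing both sides by 345: (x + 10)²/69 + (y - 7)²/15 = 1
Ellipse with center (-10, 7).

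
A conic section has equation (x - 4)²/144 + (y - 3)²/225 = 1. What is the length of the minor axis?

Center (4, 3). The larger denominator 225 sits under the y-term, so the major axis is vertical; a² = 225, b² = 144.
b² = 144 so b = 12; the minor axis has length 2b = 24.

24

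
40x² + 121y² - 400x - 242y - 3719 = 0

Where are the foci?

(-4, 1) and (14, 1)

Rearranging, 40(x² - 10x) + 121(y² - 2y) = 3719.
Completing the square gives 40(x - 5)² + 121(y - 1)² = 3719 + 1000 + 121 = 4840.
Dividing both sides by 4840: (x - 5)²/121 + (y - 1)²/40 = 1
Ellipse, center (5, 1), major axis horizontal; a² = 121, b² = 40.
c² = a² - b² = 121 - 40 = 81, so c = 9.
Foci lie on the horizontal axis through the center: (h ± c, k).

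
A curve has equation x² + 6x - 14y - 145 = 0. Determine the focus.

Only x is squared. Complete the square in x: (x + 3)² = 14(y + 11).
Vertex (-3, -11); 4p = 14 so p = 7/2. Opens up.
Focus is p units from the vertex along the axis: (h, k + p).

(-3, -15/2)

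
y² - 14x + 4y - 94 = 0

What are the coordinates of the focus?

(-7/2, -2)

Only y is squared. Complete the square in y: (y + 2)² = 14(x + 7).
Vertex (-7, -2); 4p = 14 so p = 7/2. Opens right.
Focus is p units from the vertex along the axis: (h + p, k).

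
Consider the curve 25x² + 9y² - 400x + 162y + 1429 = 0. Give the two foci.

Group: 25(x² - 16x) + 9(y² + 18y) = -1429
Complete the square in x and y: 25(x - 8)² + 9(y + 9)² = -1429 + 1600 + 729 = 900
Divide by 900: (x - 8)²/36 + (y + 9)²/100 = 1
Ellipse, center (8, -9), major axis vertical; a² = 100, b² = 36.
c² = a² - b² = 100 - 36 = 64, so c = 8.
Foci lie on the vertical axis through the center: (h, k ± c).

(8, -17) and (8, -1)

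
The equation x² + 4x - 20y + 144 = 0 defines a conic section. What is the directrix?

y = 2

Only x is squared. Complete the square in x: (x + 2)² = 20(y - 7).
Vertex (-2, 7); 4p = 20 so p = 5. Opens up.
Directrix is the horizontal line y = k − p = 7 − (5) = 2.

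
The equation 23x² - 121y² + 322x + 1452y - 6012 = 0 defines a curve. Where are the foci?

Group the x- and y-terms: 23(x² + 14x) -121(y² - 12y) = 6012
23(x + 7)² -121(y - 6)² = 6012 + 1127 - 4356 = 2783
Divide through by 2783 to get (x + 7)²/121 - (y - 6)²/23 = 1.
Hyperbola, center (-7, 6), transverse axis horizontal; a² = 121, b² = 23.
c² = a² + b² = 121 + 23 = 144, so c = 12.
Foci lie on the horizontal axis through the center: (h ± c, k).

(-19, 6) and (5, 6)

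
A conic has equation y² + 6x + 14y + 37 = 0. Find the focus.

(1/2, -7)

Only y is squared. Complete the square in y: (y + 7)² = -6(x - 2).
Vertex (2, -7); 4p = -6 so p = -3/2. Opens left.
Focus is p units from the vertex along the axis: (h + p, k).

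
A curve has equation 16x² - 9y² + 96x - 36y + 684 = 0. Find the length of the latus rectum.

9

Group the x- and y-terms: 16(x² + 6x) -9(y² + 4y) = -684
Completing the square gives 16(x + 3)² -9(y + 2)² = -684 + 144 - 36 = -576.
Dividing both sides by -576: (y + 2)²/64 - (x + 3)²/36 = 1
Hyperbola, center (-3, -2), transverse axis vertical; a² = 64, b² = 36.
Latus rectum length = 2b²/a = 2·36/8 = 9.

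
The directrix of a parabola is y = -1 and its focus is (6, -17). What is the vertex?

(6, -9)

The vertex is the midpoint between the focus and the directrix along the axis of symmetry.
Axis is vertical (directrix is horizontal). Vertex y-coordinate = (-17 + (-1))/2 = -9; x-coordinate = 6.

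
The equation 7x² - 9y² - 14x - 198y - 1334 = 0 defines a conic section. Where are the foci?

(-7, -11) and (9, -11)

7(x² - 2x) -9(y² + 22y) = 1334
Complete the square: 7(x - 1)² -9(y + 11)² = 1334 + 7 - 1089 = 252
Divide by 252: (x - 1)²/36 - (y + 11)²/28 = 1
Hyperbola, center (1, -11), transverse axis horizontal; a² = 36, b² = 28.
c² = a² + b² = 36 + 28 = 64, so c = 8.
Foci lie on the horizontal axis through the center: (h ± c, k).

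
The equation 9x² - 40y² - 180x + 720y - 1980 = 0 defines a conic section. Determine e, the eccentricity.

e = 7/3

Collect terms: 9(x² - 20x) -40(y² - 18y) = 1980
9(x - 10)² -40(y - 9)² = 1980 + 900 - 3240 = -360
Dividing both sides by -360: (y - 9)²/9 - (x - 10)²/40 = 1
Hyperbola, center (10, 9), transverse axis vertical; a² = 9, b² = 40.
c² = a² + b² = 49, so c = 7.
e = c/a = 7/3.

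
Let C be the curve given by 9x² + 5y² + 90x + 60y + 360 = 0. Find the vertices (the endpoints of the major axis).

(-5, -9) and (-5, -3)

Rearranging, 9(x² + 10x) + 5(y² + 12y) = -360.
Completing the square gives 9(x + 5)² + 5(y + 6)² = -360 + 225 + 180 = 45.
Divide by 45: (x + 5)²/5 + (y + 6)²/9 = 1
Ellipse, center (-5, -6), major axis vertical; a² = 9, b² = 5.
a = 3. Vertices at (h, k ± a).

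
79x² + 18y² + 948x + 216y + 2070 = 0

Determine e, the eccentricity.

Collect terms: 79(x² + 12x) + 18(y² + 12y) = -2070
Completing the square gives 79(x + 6)² + 18(y + 6)² = -2070 + 2844 + 648 = 1422.
Divide by 1422: (x + 6)²/18 + (y + 6)²/79 = 1
Ellipse, center (-6, -6), major axis vertical; a² = 79, b² = 18.
c² = a² - b² = 61, so c = √61.
e = c/a = √61/√79 = √4819/79.

e = √4819/79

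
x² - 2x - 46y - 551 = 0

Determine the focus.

Only x is squared. Complete the square in x: (x - 1)² = 46(y + 12).
Vertex (1, -12); 4p = 46 so p = 23/2. Opens up.
Focus is p units from the vertex along the axis: (h, k + p).

(1, -1/2)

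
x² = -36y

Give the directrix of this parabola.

Vertex (0, 0); 4p = -36 so p = -9. Opens down.
Directrix is the horizontal line y = k − p = 0 − (-9) = 9.

y = 9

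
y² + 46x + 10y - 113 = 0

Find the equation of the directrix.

x = 29/2

Only y is squared. Complete the square in y: (y + 5)² = -46(x - 3).
Vertex (3, -5); 4p = -46 so p = -23/2. Opens left.
Directrix is the vertical line x = h − p = 3 − (-23/2) = 29/2.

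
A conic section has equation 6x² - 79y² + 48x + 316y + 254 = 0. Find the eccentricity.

e = √510/6

Group: 6(x² + 8x) -79(y² - 4y) = -254
Completing the square gives 6(x + 4)² -79(y - 2)² = -254 + 96 - 316 = -474.
Divide by -474: (y - 2)²/6 - (x + 4)²/79 = 1
Hyperbola, center (-4, 2), transverse axis vertical; a² = 6, b² = 79.
c² = a² + b² = 85, so c = √85.
e = c/a = √85/√6 = √510/6.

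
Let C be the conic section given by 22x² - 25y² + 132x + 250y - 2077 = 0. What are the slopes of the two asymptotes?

√22/5 and -√22/5

Rearranging, 22(x² + 6x) -25(y² - 10y) = 2077.
22(x + 3)² -25(y - 5)² = 2077 + 198 - 625 = 1650
Divide through by 1650 to get (x + 3)²/75 - (y - 5)²/66 = 1.
Hyperbola, center (-3, 5), transverse axis horizontal; a² = 75, b² = 66.
For a horizontal hyperbola the asymptotes have slope ±b/a.
Here that is ±√66/5√3 = ±√22/5.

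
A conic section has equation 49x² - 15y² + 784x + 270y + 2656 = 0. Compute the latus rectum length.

49(x² + 16x) -15(y² - 18y) = -2656
Complete the square: 49(x + 8)² -15(y - 9)² = -2656 + 3136 - 1215 = -735
Divide by -735: (y - 9)²/49 - (x + 8)²/15 = 1
Hyperbola, center (-8, 9), transverse axis vertical; a² = 49, b² = 15.
Latus rectum length = 2b²/a = 2·15/7 = 30/7.

30/7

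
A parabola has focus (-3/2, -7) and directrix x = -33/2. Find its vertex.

(-9, -7)

The vertex is the midpoint between the focus and the directrix along the axis of symmetry.
Axis is horizontal (directrix is vertical). Vertex x-coordinate = (-3/2 + (-33/2))/2 = -9; y-coordinate = -7.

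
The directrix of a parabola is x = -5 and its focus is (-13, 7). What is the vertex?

(-9, 7)

The vertex is the midpoint between the focus and the directrix along the axis of symmetry.
Axis is horizontal (directrix is vertical). Vertex x-coordinate = (-13 + (-5))/2 = -9; y-coordinate = 7.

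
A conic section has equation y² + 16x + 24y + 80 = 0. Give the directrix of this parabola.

x = 8

Only y is squared. Complete the square in y: (y + 12)² = -16(x - 4).
Vertex (4, -12); 4p = -16 so p = -4. Opens left.
Directrix is the vertical line x = h − p = 4 − (-4) = 8.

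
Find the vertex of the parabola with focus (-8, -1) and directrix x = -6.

(-7, -1)

The vertex is the midpoint between the focus and the directrix along the axis of symmetry.
Axis is horizontal (directrix is vertical). Vertex x-coordinate = (-8 + (-6))/2 = -7; y-coordinate = -1.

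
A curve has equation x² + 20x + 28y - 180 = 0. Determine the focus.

Only x is squared. Complete the square in x: (x + 10)² = -28(y - 10).
Vertex (-10, 10); 4p = -28 so p = -7. Opens down.
Focus is p units from the vertex along the axis: (h, k + p).

(-10, 3)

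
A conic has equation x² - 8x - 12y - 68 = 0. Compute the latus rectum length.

12

Only x is squared. Complete the square in x: (x - 4)² = 12(y + 7).
Vertex (4, -7); 4p = 12 so p = 3. Opens up.
Latus rectum length = |4p| = 12.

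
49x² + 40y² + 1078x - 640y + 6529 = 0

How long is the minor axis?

4√10

Group: 49(x² + 22x) + 40(y² - 16y) = -6529
Complete the square: 49(x + 11)² + 40(y - 8)² = -6529 + 5929 + 2560 = 1960
Dividing both sides by 1960: (x + 11)²/40 + (y - 8)²/49 = 1
Ellipse, center (-11, 8), major axis vertical; a² = 49, b² = 40.
b² = 40 so b = 2√10; the minor axis has length 2b = 4√10.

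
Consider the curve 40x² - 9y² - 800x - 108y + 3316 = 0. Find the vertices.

(7, -6) and (13, -6)

40(x² - 20x) -9(y² + 12y) = -3316
Completing the square gives 40(x - 10)² -9(y + 6)² = -3316 + 4000 - 324 = 360.
Divide by 360: (x - 10)²/9 - (y + 6)²/40 = 1
Hyperbola, center (10, -6), transverse axis horizontal; a² = 9, b² = 40.
a = 3. Vertices at (h ± a, k).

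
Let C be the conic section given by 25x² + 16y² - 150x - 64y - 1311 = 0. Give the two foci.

Collect terms: 25(x² - 6x) + 16(y² - 4y) = 1311
Complete the square in x and y: 25(x - 3)² + 16(y - 2)² = 1311 + 225 + 64 = 1600
Divide by 1600: (x - 3)²/64 + (y - 2)²/100 = 1
Ellipse, center (3, 2), major axis vertical; a² = 100, b² = 64.
c² = a² - b² = 100 - 64 = 36, so c = 6.
Foci lie on the vertical axis through the center: (h, k ± c).

(3, -4) and (3, 8)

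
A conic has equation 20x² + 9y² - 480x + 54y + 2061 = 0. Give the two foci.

(12, -3 - √55) and (12, -3 + √55)

Group: 20(x² - 24x) + 9(y² + 6y) = -2061
Complete the square in x and y: 20(x - 12)² + 9(y + 3)² = -2061 + 2880 + 81 = 900
Dividing both sides by 900: (x - 12)²/45 + (y + 3)²/100 = 1
Ellipse, center (12, -3), major axis vertical; a² = 100, b² = 45.
c² = a² - b² = 100 - 45 = 55, so c = √55.
Foci lie on the vertical axis through the center: (h, k ± c).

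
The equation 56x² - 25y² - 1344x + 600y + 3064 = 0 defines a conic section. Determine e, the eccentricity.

e = 9/5

Rearranging, 56(x² - 24x) -25(y² - 24y) = -3064.
Complete the square in x and y: 56(x - 12)² -25(y - 12)² = -3064 + 8064 - 3600 = 1400
Divide by 1400: (x - 12)²/25 - (y - 12)²/56 = 1
Hyperbola, center (12, 12), transverse axis horizontal; a² = 25, b² = 56.
c² = a² + b² = 81, so c = 9.
e = c/a = 9/5.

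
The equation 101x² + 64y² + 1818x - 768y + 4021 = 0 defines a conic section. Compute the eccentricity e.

Group the x- and y-terms: 101(x² + 18x) + 64(y² - 12y) = -4021
Complete the square: 101(x + 9)² + 64(y - 6)² = -4021 + 8181 + 2304 = 6464
Dividing both sides by 6464: (x + 9)²/64 + (y - 6)²/101 = 1
Ellipse, center (-9, 6), major axis vertical; a² = 101, b² = 64.
c² = a² - b² = 37, so c = √37.
e = c/a = √37/√101 = √3737/101.

e = √3737/101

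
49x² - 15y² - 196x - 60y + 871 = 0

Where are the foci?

Rearranging, 49(x² - 4x) -15(y² + 4y) = -871.
49(x - 2)² -15(y + 2)² = -871 + 196 - 60 = -735
Divide through by -735 to get (y + 2)²/49 - (x - 2)²/15 = 1.
Hyperbola, center (2, -2), transverse axis vertical; a² = 49, b² = 15.
c² = a² + b² = 49 + 15 = 64, so c = 8.
Foci lie on the vertical axis through the center: (h, k ± c).

(2, -10) and (2, 6)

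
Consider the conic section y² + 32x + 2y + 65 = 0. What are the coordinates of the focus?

Only y is squared. Complete the square in y: (y + 1)² = -32(x + 2).
Vertex (-2, -1); 4p = -32 so p = -8. Opens left.
Focus is p units from the vertex along the axis: (h + p, k).

(-10, -1)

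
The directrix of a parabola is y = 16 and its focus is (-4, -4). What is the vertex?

The vertex is the midpoint between the focus and the directrix along the axis of symmetry.
Axis is vertical (directrix is horizontal). Vertex y-coordinate = (-4 + 16)/2 = 6; x-coordinate = -4.

(-4, 6)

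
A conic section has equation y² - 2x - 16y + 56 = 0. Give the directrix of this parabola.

Only y is squared. Complete the square in y: (y - 8)² = 2(x + 4).
Vertex (-4, 8); 4p = 2 so p = 1/2. Opens right.
Directrix is the vertical line x = h − p = -4 − (1/2) = -9/2.

x = -9/2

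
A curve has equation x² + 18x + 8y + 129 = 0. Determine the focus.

Only x is squared. Complete the square in x: (x + 9)² = -8(y + 6).
Vertex (-9, -6); 4p = -8 so p = -2. Opens down.
Focus is p units from the vertex along the axis: (h, k + p).

(-9, -8)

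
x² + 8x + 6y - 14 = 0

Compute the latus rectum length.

Only x is squared. Complete the square in x: (x + 4)² = -6(y - 5).
Vertex (-4, 5); 4p = -6 so p = -3/2. Opens down.
Latus rectum length = |4p| = 6.

6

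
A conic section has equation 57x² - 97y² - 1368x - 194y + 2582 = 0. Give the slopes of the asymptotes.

57(x² - 24x) -97(y² + 2y) = -2582
Completing the square gives 57(x - 12)² -97(y + 1)² = -2582 + 8208 - 97 = 5529.
Dividing both sides by 5529: (x - 12)²/97 - (y + 1)²/57 = 1
Hyperbola, center (12, -1), transverse axis horizontal; a² = 97, b² = 57.
For a horizontal hyperbola the asymptotes have slope ±b/a.
Here that is ±√57/√97 = ±√5529/97.

√5529/97 and -√5529/97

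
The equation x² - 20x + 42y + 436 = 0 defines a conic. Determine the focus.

Only x is squared. Complete the square in x: (x - 10)² = -42(y + 8).
Vertex (10, -8); 4p = -42 so p = -21/2. Opens down.
Focus is p units from the vertex along the axis: (h, k + p).

(10, -37/2)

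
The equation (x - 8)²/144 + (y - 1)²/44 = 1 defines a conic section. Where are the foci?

(-2, 1) and (18, 1)

Center (8, 1). The larger denominator 144 sits under the x-term, so the major axis is horizontal; a² = 144, b² = 44.
c² = a² - b² = 144 - 44 = 100, so c = 10.
Foci lie on the horizontal axis through the center: (h ± c, k).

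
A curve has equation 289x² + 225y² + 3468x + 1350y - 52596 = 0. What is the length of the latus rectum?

Group: 289(x² + 12x) + 225(y² + 6y) = 52596
Complete the square: 289(x + 6)² + 225(y + 3)² = 52596 + 10404 + 2025 = 65025
Divide through by 65025 to get (x + 6)²/225 + (y + 3)²/289 = 1.
Ellipse, center (-6, -3), major axis vertical; a² = 289, b² = 225.
Latus rectum length = 2b²/a = 2·225/17 = 450/17.

450/17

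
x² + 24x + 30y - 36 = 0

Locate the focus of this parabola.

Only x is squared. Complete the square in x: (x + 12)² = -30(y - 6).
Vertex (-12, 6); 4p = -30 so p = -15/2. Opens down.
Focus is p units from the vertex along the axis: (h, k + p).

(-12, -3/2)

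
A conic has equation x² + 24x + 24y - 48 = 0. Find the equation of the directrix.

y = 14

Only x is squared. Complete the square in x: (x + 12)² = -24(y - 8).
Vertex (-12, 8); 4p = -24 so p = -6. Opens down.
Directrix is the horizontal line y = k − p = 8 − (-6) = 14.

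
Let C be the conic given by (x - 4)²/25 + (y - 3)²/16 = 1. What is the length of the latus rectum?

32/5

Center (4, 3). The larger denominator 25 sits under the x-term, so the major axis is horizontal; a² = 25, b² = 16.
Latus rectum length = 2b²/a = 2·16/5 = 32/5.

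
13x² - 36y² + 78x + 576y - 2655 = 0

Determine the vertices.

Group: 13(x² + 6x) -36(y² - 16y) = 2655
13(x + 3)² -36(y - 8)² = 2655 + 117 - 2304 = 468
Divide by 468: (x + 3)²/36 - (y - 8)²/13 = 1
Hyperbola, center (-3, 8), transverse axis horizontal; a² = 36, b² = 13.
a = 6. Vertices at (h ± a, k).

(-9, 8) and (3, 8)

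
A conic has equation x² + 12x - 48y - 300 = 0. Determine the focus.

(-6, 5)

Only x is squared. Complete the square in x: (x + 6)² = 48(y + 7).
Vertex (-6, -7); 4p = 48 so p = 12. Opens up.
Focus is p units from the vertex along the axis: (h, k + p).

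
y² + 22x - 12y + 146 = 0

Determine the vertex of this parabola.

(-5, 6)

Only y is squared. Complete the square in y: (y - 6)² = -22(x + 5).
Vertex (-5, 6); 4p = -22 so p = -11/2. Opens left.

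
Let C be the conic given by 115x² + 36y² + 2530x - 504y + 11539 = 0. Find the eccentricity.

Group: 115(x² + 22x) + 36(y² - 14y) = -11539
115(x + 11)² + 36(y - 7)² = -11539 + 13915 + 1764 = 4140
Dividing both sides by 4140: (x + 11)²/36 + (y - 7)²/115 = 1
Ellipse, center (-11, 7), major axis vertical; a² = 115, b² = 36.
c² = a² - b² = 79, so c = √79.
e = c/a = √79/√115 = √9085/115.

e = √9085/115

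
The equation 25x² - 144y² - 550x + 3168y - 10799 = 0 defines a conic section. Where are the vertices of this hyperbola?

(11, 6) and (11, 16)

Collect terms: 25(x² - 22x) -144(y² - 22y) = 10799
Completing the square gives 25(x - 11)² -144(y - 11)² = 10799 + 3025 - 17424 = -3600.
Dividing both sides by -3600: (y - 11)²/25 - (x - 11)²/144 = 1
Hyperbola, center (11, 11), transverse axis vertical; a² = 25, b² = 144.
a = 5. Vertices at (h, k ± a).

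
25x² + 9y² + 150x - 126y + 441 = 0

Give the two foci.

Group the x- and y-terms: 25(x² + 6x) + 9(y² - 14y) = -441
Completing the square gives 25(x + 3)² + 9(y - 7)² = -441 + 225 + 441 = 225.
Divide through by 225 to get (x + 3)²/9 + (y - 7)²/25 = 1.
Ellipse, center (-3, 7), major axis vertical; a² = 25, b² = 9.
c² = a² - b² = 25 - 9 = 16, so c = 4.
Foci lie on the vertical axis through the center: (h, k ± c).

(-3, 3) and (-3, 11)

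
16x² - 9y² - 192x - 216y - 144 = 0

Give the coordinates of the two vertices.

(6, -20) and (6, -4)

Group the x- and y-terms: 16(x² - 12x) -9(y² + 24y) = 144
Complete the square in x and y: 16(x - 6)² -9(y + 12)² = 144 + 576 - 1296 = -576
Dividing both sides by -576: (y + 12)²/64 - (x - 6)²/36 = 1
Hyperbola, center (6, -12), transverse axis vertical; a² = 64, b² = 36.
a = 8. Vertices at (h, k ± a).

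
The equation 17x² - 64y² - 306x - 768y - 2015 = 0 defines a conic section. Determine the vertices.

(1, -6) and (17, -6)

Collect terms: 17(x² - 18x) -64(y² + 12y) = 2015
Completing the square gives 17(x - 9)² -64(y + 6)² = 2015 + 1377 - 2304 = 1088.
Divide through by 1088 to get (x - 9)²/64 - (y + 6)²/17 = 1.
Hyperbola, center (9, -6), transverse axis horizontal; a² = 64, b² = 17.
a = 8. Vertices at (h ± a, k).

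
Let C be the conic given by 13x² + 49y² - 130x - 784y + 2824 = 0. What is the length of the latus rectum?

Rearranging, 13(x² - 10x) + 49(y² - 16y) = -2824.
Complete the square: 13(x - 5)² + 49(y - 8)² = -2824 + 325 + 3136 = 637
Divide by 637: (x - 5)²/49 + (y - 8)²/13 = 1
Ellipse, center (5, 8), major axis horizontal; a² = 49, b² = 13.
Latus rectum length = 2b²/a = 2·13/7 = 26/7.

26/7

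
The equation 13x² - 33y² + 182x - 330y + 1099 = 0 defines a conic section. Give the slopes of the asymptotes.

√429/33 and -√429/33

13(x² + 14x) -33(y² + 10y) = -1099
Complete the square: 13(x + 7)² -33(y + 5)² = -1099 + 637 - 825 = -1287
Divide through by -1287 to get (y + 5)²/39 - (x + 7)²/99 = 1.
Hyperbola, center (-7, -5), transverse axis vertical; a² = 39, b² = 99.
For a vertical hyperbola the asymptotes have slope ±a/b.
Here that is ±√39/3√11 = ±√429/33.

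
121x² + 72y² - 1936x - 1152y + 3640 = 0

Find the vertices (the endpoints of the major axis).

(8, -3) and (8, 19)

Collect terms: 121(x² - 16x) + 72(y² - 16y) = -3640
Complete the square: 121(x - 8)² + 72(y - 8)² = -3640 + 7744 + 4608 = 8712
Dividing both sides by 8712: (x - 8)²/72 + (y - 8)²/121 = 1
Ellipse, center (8, 8), major axis vertical; a² = 121, b² = 72.
a = 11. Vertices at (h, k ± a).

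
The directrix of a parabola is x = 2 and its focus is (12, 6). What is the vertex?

The vertex is the midpoint between the focus and the directrix along the axis of symmetry.
Axis is horizontal (directrix is vertical). Vertex x-coordinate = (12 + 2)/2 = 7; y-coordinate = 6.

(7, 6)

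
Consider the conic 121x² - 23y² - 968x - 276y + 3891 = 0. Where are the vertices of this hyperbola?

Group: 121(x² - 8x) -23(y² + 12y) = -3891
Completing the square gives 121(x - 4)² -23(y + 6)² = -3891 + 1936 - 828 = -2783.
Divide by -2783: (y + 6)²/121 - (x - 4)²/23 = 1
Hyperbola, center (4, -6), transverse axis vertical; a² = 121, b² = 23.
a = 11. Vertices at (h, k ± a).

(4, -17) and (4, 5)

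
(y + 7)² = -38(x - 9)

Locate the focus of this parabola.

Vertex (9, -7); 4p = -38 so p = -19/2. Opens left.
Focus is p units from the vertex along the axis: (h + p, k).

(-1/2, -7)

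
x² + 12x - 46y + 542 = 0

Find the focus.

(-6, 45/2)

Only x is squared. Complete the square in x: (x + 6)² = 46(y - 11).
Vertex (-6, 11); 4p = 46 so p = 23/2. Opens up.
Focus is p units from the vertex along the axis: (h, k + p).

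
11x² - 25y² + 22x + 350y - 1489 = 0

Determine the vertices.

(-6, 7) and (4, 7)

Group the x- and y-terms: 11(x² + 2x) -25(y² - 14y) = 1489
Complete the square in x and y: 11(x + 1)² -25(y - 7)² = 1489 + 11 - 1225 = 275
Dividing both sides by 275: (x + 1)²/25 - (y - 7)²/11 = 1
Hyperbola, center (-1, 7), transverse axis horizontal; a² = 25, b² = 11.
a = 5. Vertices at (h ± a, k).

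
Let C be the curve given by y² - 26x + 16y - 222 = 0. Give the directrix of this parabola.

x = -35/2

Only y is squared. Complete the square in y: (y + 8)² = 26(x + 11).
Vertex (-11, -8); 4p = 26 so p = 13/2. Opens right.
Directrix is the vertical line x = h − p = -11 − (13/2) = -35/2.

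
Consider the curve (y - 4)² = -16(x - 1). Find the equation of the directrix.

x = 5

Vertex (1, 4); 4p = -16 so p = -4. Opens left.
Directrix is the vertical line x = h − p = 1 − (-4) = 5.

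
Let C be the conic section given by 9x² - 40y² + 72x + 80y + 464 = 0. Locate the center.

Group the x- and y-terms: 9(x² + 8x) -40(y² - 2y) = -464
Complete the square: 9(x + 4)² -40(y - 1)² = -464 + 144 - 40 = -360
Divide by -360: (y - 1)²/9 - (x + 4)²/40 = 1
Hyperbola with center (-4, 1).

(-4, 1)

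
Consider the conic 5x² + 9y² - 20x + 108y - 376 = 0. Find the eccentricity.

Rearranging, 5(x² - 4x) + 9(y² + 12y) = 376.
Complete the square in x and y: 5(x - 2)² + 9(y + 6)² = 376 + 20 + 324 = 720
Dividing both sides by 720: (x - 2)²/144 + (y + 6)²/80 = 1
Ellipse, center (2, -6), major axis horizontal; a² = 144, b² = 80.
c² = a² - b² = 64, so c = 8.
e = c/a = 8/12 = 2/3.

e = 2/3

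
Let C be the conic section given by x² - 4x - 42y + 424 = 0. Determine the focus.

(2, 41/2)

Only x is squared. Complete the square in x: (x - 2)² = 42(y - 10).
Vertex (2, 10); 4p = 42 so p = 21/2. Opens up.
Focus is p units from the vertex along the axis: (h, k + p).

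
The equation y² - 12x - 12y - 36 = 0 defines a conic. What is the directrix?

Only y is squared. Complete the square in y: (y - 6)² = 12(x + 6).
Vertex (-6, 6); 4p = 12 so p = 3. Opens right.
Directrix is the vertical line x = h − p = -6 − (3) = -9.

x = -9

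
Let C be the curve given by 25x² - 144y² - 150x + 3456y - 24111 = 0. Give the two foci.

(-10, 12) and (16, 12)

Collect terms: 25(x² - 6x) -144(y² - 24y) = 24111
25(x - 3)² -144(y - 12)² = 24111 + 225 - 20736 = 3600
Dividing both sides by 3600: (x - 3)²/144 - (y - 12)²/25 = 1
Hyperbola, center (3, 12), transverse axis horizontal; a² = 144, b² = 25.
c² = a² + b² = 144 + 25 = 169, so c = 13.
Foci lie on the horizontal axis through the center: (h ± c, k).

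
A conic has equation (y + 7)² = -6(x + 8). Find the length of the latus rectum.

6

Vertex (-8, -7); 4p = -6 so p = -3/2. Opens left.
Latus rectum length = |4p| = 6.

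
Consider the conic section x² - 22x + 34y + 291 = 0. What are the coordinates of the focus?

Only x is squared. Complete the square in x: (x - 11)² = -34(y + 5).
Vertex (11, -5); 4p = -34 so p = -17/2. Opens down.
Focus is p units from the vertex along the axis: (h, k + p).

(11, -27/2)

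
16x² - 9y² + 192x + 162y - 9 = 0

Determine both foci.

Collect terms: 16(x² + 12x) -9(y² - 18y) = 9
Complete the square: 16(x + 6)² -9(y - 9)² = 9 + 576 - 729 = -144
Divide through by -144 to get (y - 9)²/16 - (x + 6)²/9 = 1.
Hyperbola, center (-6, 9), transverse axis vertical; a² = 16, b² = 9.
c² = a² + b² = 16 + 9 = 25, so c = 5.
Foci lie on the vertical axis through the center: (h, k ± c).

(-6, 4) and (-6, 14)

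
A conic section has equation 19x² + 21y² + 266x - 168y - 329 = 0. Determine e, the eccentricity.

e = √42/21

Collect terms: 19(x² + 14x) + 21(y² - 8y) = 329
Completing the square gives 19(x + 7)² + 21(y - 4)² = 329 + 931 + 336 = 1596.
Dividing both sides by 1596: (x + 7)²/84 + (y - 4)²/76 = 1
Ellipse, center (-7, 4), major axis horizontal; a² = 84, b² = 76.
c² = a² - b² = 8, so c = 2√2.
e = c/a = 2√2/2√21 = √42/21.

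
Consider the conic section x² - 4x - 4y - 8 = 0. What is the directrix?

y = -4

Only x is squared. Complete the square in x: (x - 2)² = 4(y + 3).
Vertex (2, -3); 4p = 4 so p = 1. Opens up.
Directrix is the horizontal line y = k − p = -3 − (1) = -4.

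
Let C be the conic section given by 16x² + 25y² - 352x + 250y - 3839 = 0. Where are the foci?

Group: 16(x² - 22x) + 25(y² + 10y) = 3839
Complete the square: 16(x - 11)² + 25(y + 5)² = 3839 + 1936 + 625 = 6400
Dividing both sides by 6400: (x - 11)²/400 + (y + 5)²/256 = 1
Ellipse, center (11, -5), major axis horizontal; a² = 400, b² = 256.
c² = a² - b² = 400 - 256 = 144, so c = 12.
Foci lie on the horizontal axis through the center: (h ± c, k).

(-1, -5) and (23, -5)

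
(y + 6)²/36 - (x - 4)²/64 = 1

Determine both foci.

Center (4, -6). The positive term is the y-term, so the transverse axis is vertical; a² = 36, b² = 64.
c² = a² + b² = 36 + 64 = 100, so c = 10.
Foci lie on the vertical axis through the center: (h, k ± c).

(4, -16) and (4, 4)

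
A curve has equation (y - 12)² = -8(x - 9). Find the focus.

Vertex (9, 12); 4p = -8 so p = -2. Opens left.
Focus is p units from the vertex along the axis: (h + p, k).

(7, 12)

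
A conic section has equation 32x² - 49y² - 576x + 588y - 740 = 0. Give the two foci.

Group the x- and y-terms: 32(x² - 18x) -49(y² - 12y) = 740
Completing the square gives 32(x - 9)² -49(y - 6)² = 740 + 2592 - 1764 = 1568.
Divide through by 1568 to get (x - 9)²/49 - (y - 6)²/32 = 1.
Hyperbola, center (9, 6), transverse axis horizontal; a² = 49, b² = 32.
c² = a² + b² = 49 + 32 = 81, so c = 9.
Foci lie on the horizontal axis through the center: (h ± c, k).

(0, 6) and (18, 6)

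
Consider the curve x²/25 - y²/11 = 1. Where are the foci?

Center (0, 0). The positive term is the x-term, so the transverse axis is horizontal; a² = 25, b² = 11.
c² = a² + b² = 25 + 11 = 36, so c = 6.
Foci lie on the horizontal axis through the center: (h ± c, k).

(-6, 0) and (6, 0)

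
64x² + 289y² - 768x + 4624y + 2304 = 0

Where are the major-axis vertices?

(-11, -8) and (23, -8)

Group: 64(x² - 12x) + 289(y² + 16y) = -2304
Complete the square: 64(x - 6)² + 289(y + 8)² = -2304 + 2304 + 18496 = 18496
Dividing both sides by 18496: (x - 6)²/289 + (y + 8)²/64 = 1
Ellipse, center (6, -8), major axis horizontal; a² = 289, b² = 64.
a = 17. Vertices at (h ± a, k).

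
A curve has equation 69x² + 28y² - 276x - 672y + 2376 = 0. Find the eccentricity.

e = √2829/69

Group: 69(x² - 4x) + 28(y² - 24y) = -2376
Completing the square gives 69(x - 2)² + 28(y - 12)² = -2376 + 276 + 4032 = 1932.
Divide through by 1932 to get (x - 2)²/28 + (y - 12)²/69 = 1.
Ellipse, center (2, 12), major axis vertical; a² = 69, b² = 28.
c² = a² - b² = 41, so c = √41.
e = c/a = √41/√69 = √2829/69.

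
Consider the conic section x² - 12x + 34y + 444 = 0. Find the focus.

Only x is squared. Complete the square in x: (x - 6)² = -34(y + 12).
Vertex (6, -12); 4p = -34 so p = -17/2. Opens down.
Focus is p units from the vertex along the axis: (h, k + p).

(6, -41/2)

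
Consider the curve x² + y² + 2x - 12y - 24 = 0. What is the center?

(-1, 6)

Collect terms: (x² + 2x) + (y² - 12y) = 24
Complete the square: (x + 1)² + (y - 6)² = 24 + 1 + 36 = 61
So (x + 1)² + (y - 6)² = 61.
Circle centered at (-1, 6) with r² = 61.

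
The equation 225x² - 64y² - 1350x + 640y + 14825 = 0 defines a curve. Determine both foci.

(3, -12) and (3, 22)

Group the x- and y-terms: 225(x² - 6x) -64(y² - 10y) = -14825
Complete the square in x and y: 225(x - 3)² -64(y - 5)² = -14825 + 2025 - 1600 = -14400
Divide by -14400: (y - 5)²/225 - (x - 3)²/64 = 1
Hyperbola, center (3, 5), transverse axis vertical; a² = 225, b² = 64.
c² = a² + b² = 225 + 64 = 289, so c = 17.
Foci lie on the vertical axis through the center: (h, k ± c).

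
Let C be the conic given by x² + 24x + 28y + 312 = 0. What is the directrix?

y = 1

Only x is squared. Complete the square in x: (x + 12)² = -28(y + 6).
Vertex (-12, -6); 4p = -28 so p = -7. Opens down.
Directrix is the horizontal line y = k − p = -6 − (-7) = 1.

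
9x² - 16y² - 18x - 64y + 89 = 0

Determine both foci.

(1, -7) and (1, 3)

Rearranging, 9(x² - 2x) -16(y² + 4y) = -89.
Complete the square: 9(x - 1)² -16(y + 2)² = -89 + 9 - 64 = -144
Divide through by -144 to get (y + 2)²/9 - (x - 1)²/16 = 1.
Hyperbola, center (1, -2), transverse axis vertical; a² = 9, b² = 16.
c² = a² + b² = 9 + 16 = 25, so c = 5.
Foci lie on the vertical axis through the center: (h, k ± c).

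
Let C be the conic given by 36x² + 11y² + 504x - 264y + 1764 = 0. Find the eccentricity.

Group: 36(x² + 14x) + 11(y² - 24y) = -1764
36(x + 7)² + 11(y - 12)² = -1764 + 1764 + 1584 = 1584
Divide through by 1584 to get (x + 7)²/44 + (y - 12)²/144 = 1.
Ellipse, center (-7, 12), major axis vertical; a² = 144, b² = 44.
c² = a² - b² = 100, so c = 10.
e = c/a = 10/12 = 5/6.

e = 5/6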